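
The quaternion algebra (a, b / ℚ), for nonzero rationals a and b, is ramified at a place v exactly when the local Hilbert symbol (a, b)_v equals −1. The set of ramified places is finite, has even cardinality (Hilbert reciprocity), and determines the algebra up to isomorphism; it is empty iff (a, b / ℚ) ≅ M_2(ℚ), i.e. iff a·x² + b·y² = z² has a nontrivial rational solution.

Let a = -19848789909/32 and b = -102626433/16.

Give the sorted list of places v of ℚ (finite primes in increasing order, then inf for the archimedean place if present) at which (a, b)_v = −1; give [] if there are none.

[2, inf]

(a, b) ≡ (-442, -17) mod (ℚ^×)²; places V = {2, 3, 7, 13, 17, ∞}.
(a,b)_2: α=-5, β=-4; u≡3, v≡7 (mod 8); ε(u)ε(v)=1·1, αω(v)=-5·0, βω(u)=-4·1; sum ≡ 1  ⇒  -1.
(a,b)_17: α=1, u≡8; β=1, v≡13 (mod 17); (8|17)=+1, (13|17)=+1; sign (−1)^0·+1^1·+1^1 = +1.
(a,b)_∞: sgn(-442)=−, sgn(-17)=−, so -1.
(a,b)_7: α=0, u≡6; β=2, v≡2 (mod 7); (6|7)=-1, (2|7)=+1; sign (−1)^0·-1^2·+1^0 = +1.
(a,b)_13: α=3, u≡8; β=2, v≡4 (mod 13); (8|13)=-1, (4|13)=+1; sign (−1)^0·-1^2·+1^3 = +1.
(a,b)_3: α=12, u≡2; β=6, v≡1 (mod 3); (2|3)=-1, (1|3)=+1; sign (−1)^0·-1^6·+1^12 = +1.
Ram(-442, -17) = {2, ∞}; no ℚ_2-point on the conic.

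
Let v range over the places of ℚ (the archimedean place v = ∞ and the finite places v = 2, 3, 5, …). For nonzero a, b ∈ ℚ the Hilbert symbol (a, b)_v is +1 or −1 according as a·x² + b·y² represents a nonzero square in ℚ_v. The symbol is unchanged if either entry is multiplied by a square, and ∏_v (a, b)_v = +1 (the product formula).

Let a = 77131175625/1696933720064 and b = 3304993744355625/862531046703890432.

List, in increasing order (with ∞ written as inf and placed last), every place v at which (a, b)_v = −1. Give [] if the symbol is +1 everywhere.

[2, 11]

(a, b) ≡ (11, 2) mod (ℚ^×)²; places V = {2, 3, 5, 7, 11, 17, 19, 23, ∞}.
(a,b)_19: α=-4, u≡11; β=-6, v≡3 (mod 19); (11|19)=+1, (3|19)=-1; sign (−1)^0·+1^-6·-1^-4 = +1.
(a,b)_∞: sgn(11)=+, sgn(2)=+, so +1.
(a,b)_7: α=2, u≡4; β=2, v≡2 (mod 7); (4|7)=+1, (2|7)=+1; sign (−1)^0·+1^2·+1^2 = +1.
(a,b)_17: α=-2, u≡3; β=-2, v≡2 (mod 17); (3|17)=-1, (2|17)=+1; sign (−1)^0·-1^-2·+1^-2 = +1.
(a,b)_23: α=4, u≡22; β=6, v≡1 (mod 23); (22|23)=-1, (1|23)=+1; sign (−1)^0·-1^6·+1^4 = +1.
(a,b)_5: α=4, u≡4; β=4, v≡2 (mod 5); (4|5)=+1, (2|5)=-1; sign (−1)^0·+1^4·-1^4 = +1.
(a,b)_2: α=-12, β=-19; u≡3, v≡1 (mod 8); ε(u)ε(v)=1·0, αω(v)=-12·0, βω(u)=-19·1; sum ≡ 1  ⇒  -1.
(a,b)_3: α=2, u≡2; β=6, v≡2 (mod 3); (2|3)=-1, (2|3)=-1; sign (−1)^0·-1^6·-1^2 = +1.
(a,b)_11: α=-1, u≡5; β=-2, v≡8 (mod 11); (5|11)=+1, (8|11)=-1; sign (−1)^0·+1^-2·-1^-1 = -1.
(11, 2 / ℚ) ramifies at {2, 11}: a division algebra.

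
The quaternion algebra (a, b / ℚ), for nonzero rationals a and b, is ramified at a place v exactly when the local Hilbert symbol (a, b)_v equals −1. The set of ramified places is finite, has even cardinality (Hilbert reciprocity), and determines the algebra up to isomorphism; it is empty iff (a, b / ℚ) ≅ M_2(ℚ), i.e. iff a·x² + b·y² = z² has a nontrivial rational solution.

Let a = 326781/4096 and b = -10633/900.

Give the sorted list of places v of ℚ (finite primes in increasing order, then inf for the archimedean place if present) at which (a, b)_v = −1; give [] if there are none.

[3, 7]

Mod squares: a ≡ 741, b ≡ -217. Check v ∈ {∞, 2, 3, 5, 7, 13, 19, 31}.
v=7: a=7^2·(≡5), b=7^3·(≡1) mod 7; (5|7)=-1, (1|7)=+1; (−1)^{2·3·3}·(-1)^3·(+1)^2 = -1.
v=5: a=5^0·(≡1), b=5^-2·(≡2) mod 5; (1|5)=+1, (2|5)=-1; (−1)^{0·-2·2}·(+1)^-2·(-1)^0 = +1.
v=19: a=19^1·(≡9), b=19^0·(≡1) mod 19; (9|19)=+1, (1|19)=+1; (−1)^{1·0·9}·(+1)^0·(+1)^1 = +1.
v=∞: 741 > 0 and -217 < 0  ⇒  (a,b)_∞ = +1.
v=13: a=13^1·(≡8), b=13^0·(≡9) mod 13; (8|13)=-1, (9|13)=+1; (−1)^{1·0·6}·(-1)^0·(+1)^1 = +1.
v=2: v_2(a)=-12, v_2(b)=-2; units ≡ 5, 7 (mod 8); ε·ε+αω+βω = 0·1+-12·0+-2·1 ≡ 0  ⇒  (a,b)_2 = +1.
v=3: a=3^3·(≡1), b=3^-2·(≡2) mod 3; (1|3)=+1, (2|3)=-1; (−1)^{3·-2·1}·(+1)^-2·(-1)^3 = -1.
v=31: a=31^0·(≡18), b=31^1·(≡29) mod 31; (18|31)=+1, (29|31)=-1; (−1)^{0·1·15}·(+1)^1·(-1)^0 = +1.
(741, -217 / ℚ) ramifies at {3, 7}: a division algebra.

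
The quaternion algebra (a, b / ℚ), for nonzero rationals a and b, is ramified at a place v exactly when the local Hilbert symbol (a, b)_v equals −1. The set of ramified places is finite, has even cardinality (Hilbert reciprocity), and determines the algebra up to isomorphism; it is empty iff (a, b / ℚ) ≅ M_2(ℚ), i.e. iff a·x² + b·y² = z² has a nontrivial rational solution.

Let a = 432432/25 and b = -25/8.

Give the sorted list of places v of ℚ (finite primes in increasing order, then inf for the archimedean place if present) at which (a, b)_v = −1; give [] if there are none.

Mod squares: a ≡ 3003, b ≡ -2. Check v ∈ {∞, 2, 3, 5, 7, 11, 13}.
v=5: a=5^-2·(≡2), b=5^2·(≡3) mod 5; (2|5)=-1, (3|5)=-1; (−1)^{-2·2·2}·(-1)^2·(-1)^-2 = +1.
v=∞: 3003 > 0 and -2 < 0  ⇒  (a,b)_∞ = +1.
v=2: v_2(a)=4, v_2(b)=-3; units ≡ 3, 7 (mod 8); ε·ε+αω+βω = 1·1+4·0+-3·1 ≡ 0  ⇒  (a,b)_2 = +1.
v=13: a=13^1·(≡3), b=13^0·(≡5) mod 13; (3|13)=+1, (5|13)=-1; (−1)^{1·0·6}·(+1)^0·(-1)^1 = -1.
v=3: a=3^3·(≡2), b=3^0·(≡1) mod 3; (2|3)=-1, (1|3)=+1; (−1)^{3·0·1}·(-1)^0·(+1)^3 = +1.
v=7: a=7^1·(≡2), b=7^0·(≡3) mod 7; (2|7)=+1, (3|7)=-1; (−1)^{1·0·3}·(+1)^0·(-1)^1 = -1.
v=11: a=11^1·(≡3), b=11^0·(≡1) mod 11; (3|11)=+1, (1|11)=+1; (−1)^{1·0·5}·(+1)^0·(+1)^1 = +1.
|Ram(3003, -2)| = 2, even; anisotropic at {7, 13}.

[7, 13]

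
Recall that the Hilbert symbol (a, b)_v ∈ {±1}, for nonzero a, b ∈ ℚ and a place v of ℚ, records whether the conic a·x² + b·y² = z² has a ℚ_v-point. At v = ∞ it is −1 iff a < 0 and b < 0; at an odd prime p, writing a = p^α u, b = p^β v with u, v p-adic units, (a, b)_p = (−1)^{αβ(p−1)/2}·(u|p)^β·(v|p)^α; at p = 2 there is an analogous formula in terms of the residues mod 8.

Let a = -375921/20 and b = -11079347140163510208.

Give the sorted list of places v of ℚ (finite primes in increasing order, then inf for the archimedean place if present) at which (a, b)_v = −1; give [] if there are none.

(a, b) ≡ (-23205, -143) mod (ℚ^×)²; places V = {2, 3, 5, 7, 11, 13, 17, ∞}.
(a,b)_3: α=5, u≡2; β=6, v≡1 (mod 3); (2|3)=-1, (1|3)=+1; sign (−1)^0·-1^6·+1^5 = +1.
(a,b)_13: α=1, u≡3; β=3, v≡5 (mod 13); (3|13)=+1, (5|13)=-1; sign (−1)^0·+1^3·-1^1 = -1.
(a,b)_5: α=-1, u≡1; β=0, v≡2 (mod 5); (1|5)=+1, (2|5)=-1; sign (−1)^0·+1^0·-1^-1 = -1.
(a,b)_∞: sgn(-23205)=−, sgn(-143)=−, so -1.
(a,b)_17: α=1, u≡7; β=4, v≡11 (mod 17); (7|17)=-1, (11|17)=-1; sign (−1)^0·-1^4·-1^1 = -1.
(a,b)_11: α=0, u≡9; β=1, v≡1 (mod 11); (9|11)=+1, (1|11)=+1; sign (−1)^0·+1^1·+1^0 = +1.
(a,b)_7: α=1, u≡6; β=6, v≡2 (mod 7); (6|7)=-1, (2|7)=+1; sign (−1)^0·-1^6·+1^1 = +1.
(a,b)_2: α=-2, β=6; u≡3, v≡1 (mod 8); ε(u)ε(v)=1·0, αω(v)=-2·0, βω(u)=6·1; sum ≡ 0  ⇒  +1.
|Ram(-23205, -143)| = 4, even; anisotropic at {5, 13, 17, ∞}.

[5, 13, 17, inf]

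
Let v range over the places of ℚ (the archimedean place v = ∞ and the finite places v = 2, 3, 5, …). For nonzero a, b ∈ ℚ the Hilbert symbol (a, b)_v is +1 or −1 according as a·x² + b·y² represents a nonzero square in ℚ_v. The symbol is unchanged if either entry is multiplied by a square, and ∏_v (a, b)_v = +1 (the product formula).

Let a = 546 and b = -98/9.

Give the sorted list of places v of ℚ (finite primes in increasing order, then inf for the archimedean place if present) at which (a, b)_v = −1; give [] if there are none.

[7, 13]

Mod squares: a ≡ 546, b ≡ -2. Check v ∈ {∞, 2, 3, 7, 13}.
v=3: a=3^1·(≡2), b=3^-2·(≡1) mod 3; (2|3)=-1, (1|3)=+1; (−1)^{1·-2·1}·(-1)^-2·(+1)^1 = +1.
v=2: v_2(a)=1, v_2(b)=1; units ≡ 1, 7 (mod 8); ε·ε+αω+βω = 0·1+1·0+1·0 ≡ 0  ⇒  (a,b)_2 = +1.
v=13: a=13^1·(≡3), b=13^0·(≡5) mod 13; (3|13)=+1, (5|13)=-1; (−1)^{1·0·6}·(+1)^0·(-1)^1 = -1.
v=7: a=7^1·(≡1), b=7^2·(≡6) mod 7; (1|7)=+1, (6|7)=-1; (−1)^{1·2·3}·(+1)^2·(-1)^1 = -1.
v=∞: 546 > 0 and -2 < 0  ⇒  (a,b)_∞ = +1.
|Ram(546, -2)| = 2, even; anisotropic at {7, 13}.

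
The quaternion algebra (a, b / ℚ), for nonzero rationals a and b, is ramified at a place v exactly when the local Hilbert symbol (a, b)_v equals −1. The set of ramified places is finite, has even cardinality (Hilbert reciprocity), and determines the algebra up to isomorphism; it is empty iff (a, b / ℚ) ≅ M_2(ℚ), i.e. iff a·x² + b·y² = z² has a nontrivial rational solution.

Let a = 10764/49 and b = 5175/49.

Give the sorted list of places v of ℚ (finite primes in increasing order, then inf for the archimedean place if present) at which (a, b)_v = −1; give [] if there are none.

[2, 23]

(a, b) ≡ (299, 23) mod (ℚ^×)²; places V = {2, 3, 5, 7, 13, 23, ∞}.
(a,b)_∞: sgn(299)=+, sgn(23)=+, so +1.
(a,b)_3: α=2, u≡2; β=2, v≡2 (mod 3); (2|3)=-1, (2|3)=-1; sign (−1)^0·-1^2·-1^2 = +1.
(a,b)_5: α=0, u≡1; β=2, v≡3 (mod 5); (1|5)=+1, (3|5)=-1; sign (−1)^0·+1^2·-1^0 = +1.
(a,b)_23: α=1, u≡18; β=1, v≡6 (mod 23); (18|23)=+1, (6|23)=+1; sign (−1)^1·+1^1·+1^1 = -1.
(a,b)_2: α=2, β=0; u≡3, v≡7 (mod 8); ε(u)ε(v)=1·1, αω(v)=2·0, βω(u)=0·1; sum ≡ 1  ⇒  -1.
(a,b)_7: α=-2, u≡5; β=-2, v≡2 (mod 7); (5|7)=-1, (2|7)=+1; sign (−1)^0·-1^-2·+1^-2 = +1.
(a,b)_13: α=1, u≡10; β=0, v≡4 (mod 13); (10|13)=+1, (4|13)=+1; sign (−1)^0·+1^0·+1^1 = +1.
(299, 23 / ℚ) ramifies at {2, 23}: a division algebra.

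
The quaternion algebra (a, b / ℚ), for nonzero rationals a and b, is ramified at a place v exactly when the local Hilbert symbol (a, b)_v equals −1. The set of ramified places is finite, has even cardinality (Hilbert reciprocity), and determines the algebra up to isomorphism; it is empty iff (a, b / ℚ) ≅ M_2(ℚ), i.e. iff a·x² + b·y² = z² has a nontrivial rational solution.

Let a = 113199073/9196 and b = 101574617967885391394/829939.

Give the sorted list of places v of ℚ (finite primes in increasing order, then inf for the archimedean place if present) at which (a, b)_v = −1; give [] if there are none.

[]

Mod squares: a ≡ 13243, b ≡ 26486. Check v ∈ {∞, 2, 11, 13, 17, 19, 31, 41}.
v=2: v_2(a)=-2, v_2(b)=1; units ≡ 3, 3 (mod 8); ε·ε+αω+βω = 1·1+-2·1+1·1 ≡ 0  ⇒  (a,b)_2 = +1.
v=41: a=41^1·(≡25), b=41^3·(≡36) mod 41; (25|41)=+1, (36|41)=+1; (−1)^{1·3·20}·(+1)^3·(+1)^1 = +1.
v=∞: 13243 > 0 and 26486 > 0  ⇒  (a,b)_∞ = +1.
v=19: a=19^-1·(≡2), b=19^-3·(≡4) mod 19; (2|19)=-1, (4|19)=+1; (−1)^{-1·-3·9}·(-1)^-3·(+1)^-1 = +1.
v=17: a=17^1·(≡12), b=17^3·(≡5) mod 17; (12|17)=-1, (5|17)=-1; (−1)^{1·3·8}·(-1)^3·(-1)^1 = +1.
v=31: a=31^2·(≡26), b=31^6·(≡15) mod 31; (26|31)=-1, (15|31)=-1; (−1)^{2·6·15}·(-1)^6·(-1)^2 = +1.
v=13: a=13^2·(≡1), b=13^2·(≡7) mod 13; (1|13)=+1, (7|13)=-1; (−1)^{2·2·6}·(+1)^2·(-1)^2 = +1.
v=11: a=11^-2·(≡2), b=11^-2·(≡9) mod 11; (2|11)=-1, (9|11)=+1; (−1)^{-2·-2·5}·(-1)^-2·(+1)^-2 = +1.
Ram(a, b) = ∅: the form 13243·x² + 26486·y² − z² is isotropic over every ℚ_v, so by Hasse–Minkowski it is isotropic over ℚ.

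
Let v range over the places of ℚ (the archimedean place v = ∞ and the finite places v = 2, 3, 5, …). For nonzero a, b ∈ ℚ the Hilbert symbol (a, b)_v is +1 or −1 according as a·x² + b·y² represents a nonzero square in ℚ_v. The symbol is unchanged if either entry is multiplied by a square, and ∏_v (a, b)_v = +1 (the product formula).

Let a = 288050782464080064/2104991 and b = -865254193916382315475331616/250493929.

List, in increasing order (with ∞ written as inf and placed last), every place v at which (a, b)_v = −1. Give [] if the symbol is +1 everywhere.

[2, 7]

(a, b) ≡ (1309, -8866) mod (ℚ^×)²; places V = {2, 3, 7, 11, 13, 17, 19, 31, ∞}.
(a,b)_17: α=-1, u≡4; β=-2, v≡13 (mod 17); (4|17)=+1, (13|17)=+1; sign (−1)^0·+1^-2·+1^-1 = +1.
(a,b)_19: α=-2, u≡9; β=-2, v≡7 (mod 19); (9|19)=+1, (7|19)=+1; sign (−1)^0·+1^-2·+1^-2 = +1.
(a,b)_3: α=6, u≡1; β=12, v≡2 (mod 3); (1|3)=+1, (2|3)=-1; sign (−1)^0·+1^12·-1^6 = +1.
(a,b)_7: α=-3, u≡6; β=-4, v≡6 (mod 7); (6|7)=-1, (6|7)=-1; sign (−1)^0·-1^-4·-1^-3 = -1.
(a,b)_31: α=2, u≡16; β=3, v≡22 (mod 31); (16|31)=+1, (22|31)=-1; sign (−1)^0·+1^3·-1^2 = +1.
(a,b)_13: α=6, u≡1; β=9, v≡8 (mod 13); (1|13)=+1, (8|13)=-1; sign (−1)^0·+1^9·-1^6 = +1.
(a,b)_11: α=3, u≡9; β=5, v≡2 (mod 11); (9|11)=+1, (2|11)=-1; sign (−1)^1·+1^5·-1^3 = +1.
(a,b)_∞: sgn(1309)=+, sgn(-8866)=−, so +1.
(a,b)_2: α=6, β=5; u≡5, v≡7 (mod 8); ε(u)ε(v)=0·1, αω(v)=6·0, βω(u)=5·1; sum ≡ 1  ⇒  -1.
Ram(1309, -8866) = {2, 7}; no ℚ_2-point on the conic.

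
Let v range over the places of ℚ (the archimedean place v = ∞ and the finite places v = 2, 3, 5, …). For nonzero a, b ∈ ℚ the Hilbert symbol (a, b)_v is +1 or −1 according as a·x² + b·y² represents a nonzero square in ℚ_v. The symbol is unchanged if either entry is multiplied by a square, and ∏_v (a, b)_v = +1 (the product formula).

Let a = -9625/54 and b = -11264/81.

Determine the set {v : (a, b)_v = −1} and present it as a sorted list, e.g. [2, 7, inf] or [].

[2, 7, 11, inf]

Mod squares: a ≡ -2310, b ≡ -11. Check v ∈ {∞, 2, 3, 5, 7, 11}.
v=2: v_2(a)=-1, v_2(b)=10; units ≡ 5, 5 (mod 8); ε·ε+αω+βω = 0·0+-1·1+10·1 ≡ 1  ⇒  (a,b)_2 = -1.
v=11: a=11^1·(≡6), b=11^1·(≡8) mod 11; (6|11)=-1, (8|11)=-1; (−1)^{1·1·5}·(-1)^1·(-1)^1 = -1.
v=7: a=7^1·(≡5), b=7^0·(≡5) mod 7; (5|7)=-1, (5|7)=-1; (−1)^{1·0·3}·(-1)^0·(-1)^1 = -1.
v=∞: -2310 < 0 and -11 < 0  ⇒  (a,b)_∞ = -1.
v=5: a=5^3·(≡2), b=5^0·(≡1) mod 5; (2|5)=-1, (1|5)=+1; (−1)^{3·0·2}·(-1)^0·(+1)^3 = +1.
v=3: a=3^-3·(≡1), b=3^-4·(≡1) mod 3; (1|3)=+1, (1|3)=+1; (−1)^{-3·-4·1}·(+1)^-4·(+1)^-3 = +1.
|Ram(-2310, -11)| = 4, even; anisotropic at {2, 7, 11, ∞}.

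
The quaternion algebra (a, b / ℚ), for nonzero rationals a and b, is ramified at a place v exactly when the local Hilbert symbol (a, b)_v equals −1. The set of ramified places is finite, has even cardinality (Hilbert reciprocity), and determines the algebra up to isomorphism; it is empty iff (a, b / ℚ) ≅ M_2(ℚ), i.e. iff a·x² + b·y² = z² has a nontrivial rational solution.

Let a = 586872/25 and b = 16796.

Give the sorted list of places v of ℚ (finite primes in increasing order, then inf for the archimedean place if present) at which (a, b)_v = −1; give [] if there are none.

(a, b) ≡ (16302, 4199) mod (ℚ^×)²; places V = {2, 3, 5, 11, 13, 17, 19, ∞}.
(a,b)_13: α=1, u≡5; β=1, v≡5 (mod 13); (5|13)=-1, (5|13)=-1; sign (−1)^0·-1^1·-1^1 = +1.
(a,b)_17: α=0, u≡4; β=1, v≡2 (mod 17); (4|17)=+1, (2|17)=+1; sign (−1)^0·+1^1·+1^0 = +1.
(a,b)_5: α=-2, u≡2; β=0, v≡1 (mod 5); (2|5)=-1, (1|5)=+1; sign (−1)^0·-1^0·+1^-2 = +1.
(a,b)_11: α=1, u≡8; β=0, v≡10 (mod 11); (8|11)=-1, (10|11)=-1; sign (−1)^0·-1^0·-1^1 = -1.
(a,b)_2: α=3, β=2; u≡7, v≡7 (mod 8); ε(u)ε(v)=1·1, αω(v)=3·0, βω(u)=2·0; sum ≡ 1  ⇒  -1.
(a,b)_3: α=3, u≡1; β=0, v≡2 (mod 3); (1|3)=+1, (2|3)=-1; sign (−1)^0·+1^0·-1^3 = -1.
(a,b)_∞: sgn(16302)=+, sgn(4199)=+, so +1.
(a,b)_19: α=1, u≡18; β=1, v≡10 (mod 19); (18|19)=-1, (10|19)=-1; sign (−1)^1·-1^1·-1^1 = -1.
Ram(16302, 4199) = {2, 3, 11, 19}; no ℚ_2-point on the conic.

[2, 3, 11, 19]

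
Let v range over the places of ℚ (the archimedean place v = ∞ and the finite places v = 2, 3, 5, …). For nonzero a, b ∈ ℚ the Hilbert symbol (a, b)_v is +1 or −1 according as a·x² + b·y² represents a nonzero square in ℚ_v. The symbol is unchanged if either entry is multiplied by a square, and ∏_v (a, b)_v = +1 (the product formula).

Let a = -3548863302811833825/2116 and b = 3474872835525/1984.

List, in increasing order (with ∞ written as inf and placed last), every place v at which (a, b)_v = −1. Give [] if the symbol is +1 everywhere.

[2, 31]

Mod squares: a ≡ -377, b ≡ 9331. Check v ∈ {∞, 2, 3, 5, 7, 13, 19, 23, 29, 31, 43}.
v=29: a=29^3·(≡13), b=29^2·(≡28) mod 29; (13|29)=+1, (28|29)=+1; (−1)^{3·2·14}·(+1)^2·(+1)^3 = +1.
v=3: a=3^4·(≡1), b=3^2·(≡1) mod 3; (1|3)=+1, (1|3)=+1; (−1)^{4·2·1}·(+1)^2·(+1)^4 = +1.
v=5: a=5^2·(≡2), b=5^2·(≡4) mod 5; (2|5)=-1, (4|5)=+1; (−1)^{2·2·2}·(-1)^2·(+1)^2 = +1.
v=43: a=43^2·(≡40), b=43^1·(≡39) mod 43; (40|43)=+1, (39|43)=-1; (−1)^{2·1·21}·(+1)^1·(-1)^2 = +1.
v=13: a=13^3·(≡12), b=13^2·(≡12) mod 13; (12|13)=+1, (12|13)=+1; (−1)^{3·2·6}·(+1)^2·(+1)^3 = +1.
v=2: v_2(a)=-2, v_2(b)=-6; units ≡ 7, 3 (mod 8); ε·ε+αω+βω = 1·1+-2·1+-6·0 ≡ 1  ⇒  (a,b)_2 = -1.
v=23: a=23^-2·(≡20), b=23^0·(≡2) mod 23; (20|23)=-1, (2|23)=+1; (−1)^{-2·0·11}·(-1)^0·(+1)^-2 = +1.
v=∞: -377 < 0 and 9331 > 0  ⇒  (a,b)_∞ = +1.
v=19: a=19^2·(≡10), b=19^2·(≡3) mod 19; (10|19)=-1, (3|19)=-1; (−1)^{2·2·9}·(-1)^2·(-1)^2 = +1.
v=7: a=7^2·(≡4), b=7^1·(≡6) mod 7; (4|7)=+1, (6|7)=-1; (−1)^{2·1·3}·(+1)^1·(-1)^2 = +1.
v=31: a=31^0·(≡21), b=31^-1·(≡11) mod 31; (21|31)=-1, (11|31)=-1; (−1)^{0·-1·15}·(-1)^-1·(-1)^0 = -1.
(-377, 9331 / ℚ) ramifies at {2, 31}: a division algebra.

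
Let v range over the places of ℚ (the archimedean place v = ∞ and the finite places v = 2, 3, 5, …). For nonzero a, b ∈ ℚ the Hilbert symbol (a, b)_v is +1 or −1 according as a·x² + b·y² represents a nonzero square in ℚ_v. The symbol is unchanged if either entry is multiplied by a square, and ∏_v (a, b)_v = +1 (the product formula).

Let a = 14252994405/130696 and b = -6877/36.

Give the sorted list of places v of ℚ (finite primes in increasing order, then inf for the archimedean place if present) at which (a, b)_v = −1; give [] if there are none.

Mod squares: a ≡ 170, b ≡ -13. Check v ∈ {∞, 2, 3, 5, 13, 17, 23, 31, 37}.
v=5: a=5^1·(≡1), b=5^0·(≡3) mod 5; (1|5)=+1, (3|5)=-1; (−1)^{1·0·2}·(+1)^0·(-1)^1 = -1.
v=23: a=23^0·(≡9), b=23^2·(≡22) mod 23; (9|23)=+1, (22|23)=-1; (−1)^{0·2·11}·(+1)^2·(-1)^0 = +1.
v=2: v_2(a)=-3, v_2(b)=-2; units ≡ 5, 3 (mod 8); ε·ε+αω+βω = 0·1+-3·1+-2·1 ≡ 1  ⇒  (a,b)_2 = -1.
v=3: a=3^2·(≡2), b=3^-2·(≡2) mod 3; (2|3)=-1, (2|3)=-1; (−1)^{2·-2·1}·(-1)^-2·(-1)^2 = +1.
v=37: a=37^4·(≡14), b=37^0·(≡32) mod 37; (14|37)=-1, (32|37)=-1; (−1)^{4·0·18}·(-1)^0·(-1)^4 = +1.
v=31: a=31^-2·(≡26), b=31^0·(≡1) mod 31; (26|31)=-1, (1|31)=+1; (−1)^{-2·0·15}·(-1)^0·(+1)^-2 = +1.
v=13: a=13^2·(≡10), b=13^1·(≡3) mod 13; (10|13)=+1, (3|13)=+1; (−1)^{2·1·6}·(+1)^1·(+1)^2 = +1.
v=∞: 170 > 0 and -13 < 0  ⇒  (a,b)_∞ = +1.
v=17: a=17^-1·(≡11), b=17^0·(≡4) mod 17; (11|17)=-1, (4|17)=+1; (−1)^{-1·0·8}·(-1)^0·(+1)^-1 = +1.
(170, -13 / ℚ) ramifies at {2, 5}: a division algebra.

[2, 5]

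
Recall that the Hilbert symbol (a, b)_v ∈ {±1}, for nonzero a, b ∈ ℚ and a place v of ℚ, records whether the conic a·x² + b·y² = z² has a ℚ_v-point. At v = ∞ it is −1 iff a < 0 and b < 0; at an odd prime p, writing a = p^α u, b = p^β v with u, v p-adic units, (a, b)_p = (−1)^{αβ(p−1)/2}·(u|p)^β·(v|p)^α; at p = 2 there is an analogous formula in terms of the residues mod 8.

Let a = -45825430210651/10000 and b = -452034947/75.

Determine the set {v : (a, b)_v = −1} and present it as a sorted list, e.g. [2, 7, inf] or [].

[3, 13, 17, inf]

Mod squares: a ≡ -91, b ≡ -969. Check v ∈ {∞, 2, 3, 5, 7, 13, 17, 19}.
v=7: a=7^1·(≡2), b=7^2·(≡4) mod 7; (2|7)=+1, (4|7)=+1; (−1)^{1·2·3}·(+1)^2·(+1)^1 = +1.
v=5: a=5^-4·(≡4), b=5^-2·(≡1) mod 5; (4|5)=+1, (1|5)=+1; (−1)^{-4·-2·2}·(+1)^-2·(+1)^-4 = +1.
v=2: v_2(a)=-4, v_2(b)=0; units ≡ 5, 7 (mod 8); ε·ε+αω+βω = 0·1+-4·0+0·1 ≡ 0  ⇒  (a,b)_2 = +1.
v=3: a=3^0·(≡2), b=3^-1·(≡1) mod 3; (2|3)=-1, (1|3)=+1; (−1)^{0·-1·1}·(-1)^-1·(+1)^0 = -1.
v=17: a=17^2·(≡6), b=17^1·(≡3) mod 17; (6|17)=-1, (3|17)=-1; (−1)^{2·1·8}·(-1)^1·(-1)^2 = -1.
v=13: a=13^7·(≡8), b=13^4·(≡2) mod 13; (8|13)=-1, (2|13)=-1; (−1)^{7·4·6}·(-1)^4·(-1)^7 = -1.
v=∞: -91 < 0 and -969 < 0  ⇒  (a,b)_∞ = -1.
v=19: a=19^2·(≡4), b=19^1·(≡7) mod 19; (4|19)=+1, (7|19)=+1; (−1)^{2·1·9}·(+1)^1·(+1)^2 = +1.
(-91, -969 / ℚ) ramifies at {3, 13, 17, ∞}: a division algebra.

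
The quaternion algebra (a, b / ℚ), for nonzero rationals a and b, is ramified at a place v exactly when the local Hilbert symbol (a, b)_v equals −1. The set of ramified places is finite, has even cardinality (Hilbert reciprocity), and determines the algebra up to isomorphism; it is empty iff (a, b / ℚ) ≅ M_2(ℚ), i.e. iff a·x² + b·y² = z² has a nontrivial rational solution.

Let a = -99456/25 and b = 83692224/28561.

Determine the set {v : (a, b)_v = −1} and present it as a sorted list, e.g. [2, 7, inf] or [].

Mod squares: a ≡ -1554, b ≡ 145299. Check v ∈ {∞, 2, 3, 5, 7, 11, 13, 17, 37}.
v=17: a=17^0·(≡12), b=17^1·(≡8) mod 17; (12|17)=-1, (8|17)=+1; (−1)^{0·1·8}·(-1)^1·(+1)^0 = -1.
v=∞: -1554 < 0 and 145299 > 0  ⇒  (a,b)_∞ = +1.
v=2: v_2(a)=7, v_2(b)=6; units ≡ 7, 3 (mod 8); ε·ε+αω+βω = 1·1+7·1+6·0 ≡ 0  ⇒  (a,b)_2 = +1.
v=7: a=7^1·(≡4), b=7^1·(≡4) mod 7; (4|7)=+1, (4|7)=+1; (−1)^{1·1·3}·(+1)^1·(+1)^1 = -1.
v=11: a=11^0·(≡2), b=11^1·(≡5) mod 11; (2|11)=-1, (5|11)=+1; (−1)^{0·1·5}·(-1)^1·(+1)^0 = -1.
v=3: a=3^1·(≡1), b=3^3·(≡1) mod 3; (1|3)=+1, (1|3)=+1; (−1)^{1·3·1}·(+1)^3·(+1)^1 = -1.
v=5: a=5^-2·(≡4), b=5^0·(≡4) mod 5; (4|5)=+1, (4|5)=+1; (−1)^{-2·0·2}·(+1)^0·(+1)^-2 = +1.
v=13: a=13^0·(≡6), b=13^-4·(≡5) mod 13; (6|13)=-1, (5|13)=-1; (−1)^{0·-4·6}·(-1)^-4·(-1)^0 = +1.
v=37: a=37^1·(≡2), b=37^1·(≡2) mod 37; (2|37)=-1, (2|37)=-1; (−1)^{1·1·18}·(-1)^1·(-1)^1 = +1.
Ram(-1554, 145299) = {3, 7, 11, 17}; no ℚ_3-point on the conic.

[3, 7, 11, 17]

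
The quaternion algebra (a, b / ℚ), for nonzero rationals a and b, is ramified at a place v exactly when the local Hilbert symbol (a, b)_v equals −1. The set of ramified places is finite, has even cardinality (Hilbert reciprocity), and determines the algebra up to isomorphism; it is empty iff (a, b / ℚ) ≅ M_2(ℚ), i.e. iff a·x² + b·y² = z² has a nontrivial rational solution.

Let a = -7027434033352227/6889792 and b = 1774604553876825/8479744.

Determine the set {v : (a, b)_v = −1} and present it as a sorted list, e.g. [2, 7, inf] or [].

[3, 13]

(a, b) ≡ (-39, 33) mod (ℚ^×)²; places V = {2, 3, 5, 7, 11, 13, 17, 23, 31, ∞}.
(a,b)_31: α=2, u≡15; β=2, v≡18 (mod 31); (15|31)=-1, (18|31)=+1; sign (−1)^0·-1^2·+1^2 = +1.
(a,b)_5: α=0, u≡4; β=2, v≡2 (mod 5); (4|5)=+1, (2|5)=-1; sign (−1)^0·+1^2·-1^0 = +1.
(a,b)_∞: sgn(-39)=−, sgn(33)=+, so +1.
(a,b)_13: α=-3, u≡4; β=-2, v≡11 (mod 13); (4|13)=+1, (11|13)=-1; sign (−1)^0·+1^-2·-1^-3 = -1.
(a,b)_2: α=-6, β=-10; u≡1, v≡1 (mod 8); ε(u)ε(v)=0·0, αω(v)=-6·0, βω(u)=-10·0; sum ≡ 0  ⇒  +1.
(a,b)_11: α=6, u≡9; β=5, v≡1 (mod 11); (9|11)=+1, (1|11)=+1; sign (−1)^0·+1^5·+1^6 = +1.
(a,b)_3: α=3, u≡2; β=1, v≡2 (mod 3); (2|3)=-1, (2|3)=-1; sign (−1)^1·-1^1·-1^3 = -1.
(a,b)_17: α=2, u≡6; β=2, v≡13 (mod 17); (6|17)=-1, (13|17)=+1; sign (−1)^0·-1^2·+1^2 = +1.
(a,b)_7: α=-2, u≡5; β=-2, v≡3 (mod 7); (5|7)=-1, (3|7)=-1; sign (−1)^0·-1^-2·-1^-2 = +1.
(a,b)_23: α=2, u≡10; β=2, v≡10 (mod 23); (10|23)=-1, (10|23)=-1; sign (−1)^0·-1^2·-1^2 = +1.
Ram(-39, 33) = {3, 13}; no ℚ_3-point on the conic.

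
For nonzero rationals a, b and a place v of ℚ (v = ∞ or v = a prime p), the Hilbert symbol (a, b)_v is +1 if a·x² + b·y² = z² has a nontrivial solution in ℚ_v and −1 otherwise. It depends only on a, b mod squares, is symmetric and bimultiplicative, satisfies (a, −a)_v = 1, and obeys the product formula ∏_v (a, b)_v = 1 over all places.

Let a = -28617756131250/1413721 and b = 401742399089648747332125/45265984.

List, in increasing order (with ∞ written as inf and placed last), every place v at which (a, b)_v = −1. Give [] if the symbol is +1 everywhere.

[2, 3]

(a, b) ≡ (-4290, 165) mod (ℚ^×)²; places V = {2, 3, 5, 7, 11, 13, 17, 23, 29, 41, 43, ∞}.
(a,b)_41: α=-2, u≡24; β=0, v≡25 (mod 41); (24|41)=-1, (25|41)=+1; sign (−1)^0·-1^0·+1^-2 = +1.
(a,b)_23: α=0, u≡7; β=2, v≡16 (mod 23); (7|23)=-1, (16|23)=+1; sign (−1)^0·-1^2·+1^0 = +1.
(a,b)_11: α=5, u≡8; β=7, v≡5 (mod 11); (8|11)=-1, (5|11)=+1; sign (−1)^1·-1^7·+1^5 = +1.
(a,b)_∞: sgn(-4290)=−, sgn(165)=+, so +1.
(a,b)_3: α=7, u≡1; β=5, v≡1 (mod 3); (1|3)=+1, (1|3)=+1; sign (−1)^1·+1^5·+1^7 = -1.
(a,b)_2: α=1, β=-6; u≡7, v≡5 (mod 8); ε(u)ε(v)=1·0, αω(v)=1·1, βω(u)=-6·0; sum ≡ 1  ⇒  -1.
(a,b)_43: α=0, u≡23; β=2, v≡9 (mod 43); (23|43)=+1, (9|43)=+1; sign (−1)^0·+1^2·+1^0 = +1.
(a,b)_17: α=0, u≡12; β=2, v≡7 (mod 17); (12|17)=-1, (7|17)=-1; sign (−1)^0·-1^2·-1^0 = +1.
(a,b)_13: α=1, u≡5; β=0, v≡4 (mod 13); (5|13)=-1, (4|13)=+1; sign (−1)^0·-1^0·+1^1 = +1.
(a,b)_5: α=5, u≡3; β=3, v≡3 (mod 5); (3|5)=-1, (3|5)=-1; sign (−1)^0·-1^3·-1^5 = +1.
(a,b)_29: α=-2, u≡19; β=-4, v≡20 (mod 29); (19|29)=-1, (20|29)=+1; sign (−1)^0·-1^-4·+1^-2 = +1.
(a,b)_7: α=0, u≡1; β=4, v≡1 (mod 7); (1|7)=+1, (1|7)=+1; sign (−1)^0·+1^4·+1^0 = +1.
(-4290, 165 / ℚ) ramifies at {2, 3}: a division algebra.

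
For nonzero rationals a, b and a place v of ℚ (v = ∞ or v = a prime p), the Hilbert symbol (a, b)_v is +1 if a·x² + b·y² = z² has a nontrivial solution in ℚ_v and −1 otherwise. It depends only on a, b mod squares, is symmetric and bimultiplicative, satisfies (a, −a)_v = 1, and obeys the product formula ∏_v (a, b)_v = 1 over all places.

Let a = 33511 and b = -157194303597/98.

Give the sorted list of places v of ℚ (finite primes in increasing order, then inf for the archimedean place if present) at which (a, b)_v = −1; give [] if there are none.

[2, 23, 31, 47]

(a, b) ≡ (33511, -68714) mod (ℚ^×)²; places V = {2, 3, 7, 17, 23, 31, 43, 47, ∞}.
(a,b)_3: α=0, u≡1; β=2, v≡1 (mod 3); (1|3)=+1, (1|3)=+1; sign (−1)^0·+1^2·+1^0 = +1.
(a,b)_2: α=0, β=-1; u≡7, v≡3 (mod 8); ε(u)ε(v)=1·1, αω(v)=0·1, βω(u)=-1·0; sum ≡ 1  ⇒  -1.
(a,b)_23: α=1, u≡8; β=2, v≡20 (mod 23); (8|23)=+1, (20|23)=-1; sign (−1)^0·+1^2·-1^1 = -1.
(a,b)_47: α=1, u≡8; β=1, v≡16 (mod 47); (8|47)=+1, (16|47)=+1; sign (−1)^1·+1^1·+1^1 = -1.
(a,b)_∞: sgn(33511)=+, sgn(-68714)=−, so +1.
(a,b)_43: α=0, u≡14; β=1, v≡31 (mod 43); (14|43)=+1, (31|43)=+1; sign (−1)^0·+1^1·+1^0 = +1.
(a,b)_17: α=0, u≡4; β=1, v≡4 (mod 17); (4|17)=+1, (4|17)=+1; sign (−1)^0·+1^1·+1^0 = +1.
(a,b)_31: α=1, u≡27; β=2, v≡11 (mod 31); (27|31)=-1, (11|31)=-1; sign (−1)^0·-1^2·-1^1 = -1.
(a,b)_7: α=0, u≡2; β=-2, v≡6 (mod 7); (2|7)=+1, (6|7)=-1; sign (−1)^0·+1^-2·-1^0 = +1.
Ram(33511, -68714) = {2, 23, 31, 47}; no ℚ_2-point on the conic.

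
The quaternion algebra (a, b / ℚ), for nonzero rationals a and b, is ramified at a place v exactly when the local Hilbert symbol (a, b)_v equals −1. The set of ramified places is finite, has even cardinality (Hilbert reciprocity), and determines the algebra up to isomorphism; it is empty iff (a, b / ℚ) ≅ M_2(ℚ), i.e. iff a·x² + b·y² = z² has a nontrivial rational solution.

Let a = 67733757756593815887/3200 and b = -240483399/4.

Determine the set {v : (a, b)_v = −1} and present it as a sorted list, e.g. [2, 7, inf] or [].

(a, b) ≡ (2926, -666159) mod (ℚ^×)²; places V = {2, 3, 5, 7, 11, 13, 17, 19, 29, 31, ∞}.
(a,b)_19: α=5, u≡18; β=3, v≡8 (mod 19); (18|19)=-1, (8|19)=-1; sign (−1)^1·-1^3·-1^5 = -1.
(a,b)_13: α=2, u≡9; β=1, v≡1 (mod 13); (9|13)=+1, (1|13)=+1; sign (−1)^0·+1^1·+1^2 = +1.
(a,b)_5: α=-2, u≡4; β=0, v≡4 (mod 5); (4|5)=+1, (4|5)=+1; sign (−1)^0·+1^0·+1^-2 = +1.
(a,b)_2: α=-7, β=-2; u≡7, v≡1 (mod 8); ε(u)ε(v)=1·0, αω(v)=-7·0, βω(u)=-2·0; sum ≡ 0  ⇒  +1.
(a,b)_11: α=1, u≡6; β=0, v≡5 (mod 11); (6|11)=-1, (5|11)=+1; sign (−1)^0·-1^0·+1^1 = +1.
(a,b)_29: α=2, u≡19; β=1, v≡12 (mod 29); (19|29)=-1, (12|29)=-1; sign (−1)^0·-1^1·-1^2 = -1.
(a,b)_31: α=2, u≡29; β=1, v≡1 (mod 31); (29|31)=-1, (1|31)=+1; sign (−1)^0·-1^1·+1^2 = -1.
(a,b)_7: α=1, u≡5; β=0, v≡3 (mod 7); (5|7)=-1, (3|7)=-1; sign (−1)^0·-1^0·-1^1 = -1.
(a,b)_17: α=2, u≡9; β=0, v≡3 (mod 17); (9|17)=+1, (3|17)=-1; sign (−1)^0·+1^0·-1^2 = +1.
(a,b)_3: α=2, u≡1; β=1, v≡1 (mod 3); (1|3)=+1, (1|3)=+1; sign (−1)^0·+1^1·+1^2 = +1.
(a,b)_∞: sgn(2926)=+, sgn(-666159)=−, so +1.
Ram(2926, -666159) = {7, 19, 29, 31}; no ℚ_7-point on the conic.

[7, 19, 29, 31]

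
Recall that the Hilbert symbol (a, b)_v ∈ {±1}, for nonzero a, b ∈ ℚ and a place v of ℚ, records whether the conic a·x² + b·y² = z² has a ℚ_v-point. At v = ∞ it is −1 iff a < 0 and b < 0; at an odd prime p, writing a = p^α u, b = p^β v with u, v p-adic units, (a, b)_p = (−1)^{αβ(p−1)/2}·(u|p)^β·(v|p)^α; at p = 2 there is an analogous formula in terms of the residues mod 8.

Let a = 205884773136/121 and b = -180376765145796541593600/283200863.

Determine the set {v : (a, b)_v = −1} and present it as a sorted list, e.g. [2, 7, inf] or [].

[17, 23]

(a, b) ≡ (13209, -2162) mod (ℚ^×)²; places V = {2, 3, 5, 7, 11, 17, 23, 29, 37, 47, ∞}.
(a,b)_2: α=4, β=11; u≡1, v≡7 (mod 8); ε(u)ε(v)=0·1, αω(v)=4·0, βω(u)=11·0; sum ≡ 0  ⇒  +1.
(a,b)_7: α=3, u≡4; β=6, v≡2 (mod 7); (4|7)=+1, (2|7)=+1; sign (−1)^0·+1^6·+1^3 = +1.
(a,b)_17: α=1, u≡11; β=2, v≡12 (mod 17); (11|17)=-1, (12|17)=-1; sign (−1)^0·-1^2·-1^1 = -1.
(a,b)_5: α=0, u≡1; β=2, v≡2 (mod 5); (1|5)=+1, (2|5)=-1; sign (−1)^0·+1^2·-1^0 = +1.
(a,b)_29: α=0, u≡10; β=-2, v≡23 (mod 29); (10|29)=-1, (23|29)=+1; sign (−1)^0·-1^-2·+1^0 = +1.
(a,b)_11: α=-2, u≡9; β=-4, v≡9 (mod 11); (9|11)=+1, (9|11)=+1; sign (−1)^0·+1^-4·+1^-2 = +1.
(a,b)_37: α=1, u≡24; β=2, v≡34 (mod 37); (24|37)=-1, (34|37)=+1; sign (−1)^0·-1^2·+1^1 = +1.
(a,b)_3: α=3, u≡2; β=6, v≡1 (mod 3); (2|3)=-1, (1|3)=+1; sign (−1)^0·-1^6·+1^3 = +1.
(a,b)_23: α=0, u≡21; β=-1, v≡11 (mod 23); (21|23)=-1, (11|23)=-1; sign (−1)^0·-1^-1·-1^0 = -1.
(a,b)_47: α=2, u≡37; β=3, v≡37 (mod 47); (37|47)=+1, (37|47)=+1; sign (−1)^0·+1^3·+1^2 = +1.
(a,b)_∞: sgn(13209)=+, sgn(-2162)=−, so +1.
(13209, -2162 / ℚ) ramifies at {17, 23}: a division algebra.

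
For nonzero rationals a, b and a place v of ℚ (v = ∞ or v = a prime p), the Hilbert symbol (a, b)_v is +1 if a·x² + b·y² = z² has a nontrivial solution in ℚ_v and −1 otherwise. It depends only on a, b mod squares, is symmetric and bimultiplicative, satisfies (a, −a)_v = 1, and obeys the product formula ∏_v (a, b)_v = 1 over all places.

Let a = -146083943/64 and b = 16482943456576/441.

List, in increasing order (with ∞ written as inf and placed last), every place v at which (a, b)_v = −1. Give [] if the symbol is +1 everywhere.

[41, 43]

Mod squares: a ≡ -47, b ≡ 82861. Check v ∈ {∞, 2, 3, 7, 41, 43, 47}.
v=7: a=7^0·(≡2), b=7^-2·(≡1) mod 7; (2|7)=+1, (1|7)=+1; (−1)^{0·-2·3}·(+1)^-2·(+1)^0 = +1.
v=41: a=41^2·(≡15), b=41^3·(≡29) mod 41; (15|41)=-1, (29|41)=-1; (−1)^{2·3·20}·(-1)^3·(-1)^2 = -1.
v=43: a=43^2·(≡32), b=43^3·(≡21) mod 43; (32|43)=-1, (21|43)=+1; (−1)^{2·3·21}·(-1)^3·(+1)^2 = -1.
v=∞: -47 < 0 and 82861 > 0  ⇒  (a,b)_∞ = +1.
v=2: v_2(a)=-6, v_2(b)=6; units ≡ 1, 5 (mod 8); ε·ε+αω+βω = 0·0+-6·1+6·0 ≡ 0  ⇒  (a,b)_2 = +1.
v=3: a=3^0·(≡1), b=3^-2·(≡1) mod 3; (1|3)=+1, (1|3)=+1; (−1)^{0·-2·1}·(+1)^-2·(+1)^0 = +1.
v=47: a=47^1·(≡38), b=47^1·(≡37) mod 47; (38|47)=-1, (37|47)=+1; (−1)^{1·1·23}·(-1)^1·(+1)^1 = +1.
Ram(-47, 82861) = {41, 43}; no ℚ_41-point on the conic.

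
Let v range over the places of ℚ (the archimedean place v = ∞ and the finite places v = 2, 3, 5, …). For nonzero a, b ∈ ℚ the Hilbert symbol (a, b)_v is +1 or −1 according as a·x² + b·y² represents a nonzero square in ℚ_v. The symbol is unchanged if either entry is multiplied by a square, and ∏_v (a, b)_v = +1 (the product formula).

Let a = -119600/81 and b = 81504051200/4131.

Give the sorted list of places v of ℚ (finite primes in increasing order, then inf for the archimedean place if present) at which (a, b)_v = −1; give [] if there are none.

Mod squares: a ≡ -299, b ≡ 335478. Check v ∈ {∞, 2, 3, 5, 11, 13, 17, 23}.
v=13: a=13^1·(≡10), b=13^1·(≡3) mod 13; (10|13)=+1, (3|13)=+1; (−1)^{1·1·6}·(+1)^1·(+1)^1 = +1.
v=17: a=17^0·(≡14), b=17^-1·(≡10) mod 17; (14|17)=-1, (10|17)=-1; (−1)^{0·-1·8}·(-1)^-1·(-1)^0 = -1.
v=23: a=23^1·(≡19), b=23^1·(≡4) mod 23; (19|23)=-1, (4|23)=+1; (−1)^{1·1·11}·(-1)^1·(+1)^1 = +1.
v=11: a=11^0·(≡9), b=11^3·(≡8) mod 11; (9|11)=+1, (8|11)=-1; (−1)^{0·3·5}·(+1)^3·(-1)^0 = +1.
v=5: a=5^2·(≡1), b=5^2·(≡3) mod 5; (1|5)=+1, (3|5)=-1; (−1)^{2·2·2}·(+1)^2·(-1)^2 = +1.
v=3: a=3^-4·(≡1), b=3^-5·(≡1) mod 3; (1|3)=+1, (1|3)=+1; (−1)^{-4·-5·1}·(+1)^-5·(+1)^-4 = +1.
v=∞: -299 < 0 and 335478 > 0  ⇒  (a,b)_∞ = +1.
v=2: v_2(a)=4, v_2(b)=13; units ≡ 5, 3 (mod 8); ε·ε+αω+βω = 0·1+4·1+13·1 ≡ 1  ⇒  (a,b)_2 = -1.
(-299, 335478 / ℚ) ramifies at {2, 17}: a division algebra.

[2, 17]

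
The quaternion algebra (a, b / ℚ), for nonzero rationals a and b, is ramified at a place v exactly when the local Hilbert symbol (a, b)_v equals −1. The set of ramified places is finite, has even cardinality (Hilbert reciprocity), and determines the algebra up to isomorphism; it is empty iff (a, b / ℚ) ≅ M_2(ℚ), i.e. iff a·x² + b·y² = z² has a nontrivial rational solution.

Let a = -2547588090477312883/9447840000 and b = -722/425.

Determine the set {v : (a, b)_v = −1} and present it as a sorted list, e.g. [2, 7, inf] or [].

(a, b) ≡ (-187, -34) mod (ℚ^×)²; places V = {2, 3, 5, 7, 11, 13, 17, 19, ∞}.
(a,b)_13: α=2, u≡2; β=0, v≡5 (mod 13); (2|13)=-1, (5|13)=-1; sign (−1)^0·-1^0·-1^2 = +1.
(a,b)_3: α=-10, u≡2; β=0, v≡2 (mod 3); (2|3)=-1, (2|3)=-1; sign (−1)^0·-1^0·-1^-10 = +1.
(a,b)_7: α=2, u≡2; β=0, v≡4 (mod 7); (2|7)=+1, (4|7)=+1; sign (−1)^0·+1^0·+1^2 = +1.
(a,b)_5: α=-4, u≡3; β=-2, v≡4 (mod 5); (3|5)=-1, (4|5)=+1; sign (−1)^0·-1^-2·+1^-4 = +1.
(a,b)_19: α=6, u≡8; β=2, v≡16 (mod 19); (8|19)=-1, (16|19)=+1; sign (−1)^0·-1^2·+1^6 = +1.
(a,b)_∞: sgn(-187)=−, sgn(-34)=−, so -1.
(a,b)_17: α=3, u≡3; β=-1, v≡16 (mod 17); (3|17)=-1, (16|17)=+1; sign (−1)^0·-1^-1·+1^3 = -1.
(a,b)_2: α=-8, β=1; u≡5, v≡7 (mod 8); ε(u)ε(v)=0·1, αω(v)=-8·0, βω(u)=1·1; sum ≡ 1  ⇒  -1.
(a,b)_11: α=3, u≡4; β=0, v≡10 (mod 11); (4|11)=+1, (10|11)=-1; sign (−1)^0·+1^0·-1^3 = -1.
|Ram(-187, -34)| = 4, even; anisotropic at {2, 11, 17, ∞}.

[2, 11, 17, inf]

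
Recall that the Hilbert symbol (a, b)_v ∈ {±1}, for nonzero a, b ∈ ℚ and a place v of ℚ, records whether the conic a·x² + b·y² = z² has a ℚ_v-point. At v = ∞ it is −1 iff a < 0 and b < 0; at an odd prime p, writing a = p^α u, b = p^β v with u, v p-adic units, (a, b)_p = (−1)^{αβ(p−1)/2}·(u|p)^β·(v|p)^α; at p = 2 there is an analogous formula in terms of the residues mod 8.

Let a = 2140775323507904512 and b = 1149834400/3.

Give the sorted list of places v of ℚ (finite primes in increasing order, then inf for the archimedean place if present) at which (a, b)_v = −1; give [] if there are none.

(a, b) ≡ (253, 16302) mod (ℚ^×)²; places V = {2, 3, 5, 11, 13, 19, 23, ∞}.
(a,b)_13: α=2, u≡5; β=1, v≡8 (mod 13); (5|13)=-1, (8|13)=-1; sign (−1)^0·-1^1·-1^2 = -1.
(a,b)_23: α=5, u≡14; β=2, v≡18 (mod 23); (14|23)=-1, (18|23)=+1; sign (−1)^0·-1^2·+1^5 = +1.
(a,b)_2: α=12, β=5; u≡5, v≡7 (mod 8); ε(u)ε(v)=0·1, αω(v)=12·0, βω(u)=5·1; sum ≡ 1  ⇒  -1.
(a,b)_∞: sgn(253)=+, sgn(16302)=+, so +1.
(a,b)_5: α=0, u≡2; β=2, v≡2 (mod 5); (2|5)=-1, (2|5)=-1; sign (−1)^0·-1^2·-1^0 = +1.
(a,b)_3: α=0, u≡1; β=-1, v≡1 (mod 3); (1|3)=+1, (1|3)=+1; sign (−1)^0·+1^-1·+1^0 = +1.
(a,b)_11: α=3, u≡1; β=1, v≡6 (mod 11); (1|11)=+1, (6|11)=-1; sign (−1)^1·+1^1·-1^3 = +1.
(a,b)_19: α=2, u≡6; β=1, v≡18 (mod 19); (6|19)=+1, (18|19)=-1; sign (−1)^0·+1^1·-1^2 = +1.
(253, 16302 / ℚ) ramifies at {2, 13}: a division algebra.

[2, 13]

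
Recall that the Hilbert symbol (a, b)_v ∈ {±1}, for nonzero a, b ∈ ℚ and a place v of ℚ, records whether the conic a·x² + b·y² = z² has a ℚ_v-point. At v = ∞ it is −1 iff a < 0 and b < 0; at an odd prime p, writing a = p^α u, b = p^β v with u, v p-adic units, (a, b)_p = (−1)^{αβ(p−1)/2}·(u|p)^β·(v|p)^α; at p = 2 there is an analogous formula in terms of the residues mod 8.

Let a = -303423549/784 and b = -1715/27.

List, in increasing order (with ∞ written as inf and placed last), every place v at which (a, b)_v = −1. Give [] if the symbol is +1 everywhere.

Mod squares: a ≡ -429, b ≡ -105. Check v ∈ {∞, 2, 3, 5, 7, 11, 13, 29}.
v=∞: -429 < 0 and -105 < 0  ⇒  (a,b)_∞ = -1.
v=5: a=5^0·(≡4), b=5^1·(≡1) mod 5; (4|5)=+1, (1|5)=+1; (−1)^{0·1·2}·(+1)^1·(+1)^0 = +1.
v=3: a=3^1·(≡1), b=3^-3·(≡1) mod 3; (1|3)=+1, (1|3)=+1; (−1)^{1·-3·1}·(+1)^-3·(+1)^1 = -1.
v=29: a=29^4·(≡6), b=29^0·(≡2) mod 29; (6|29)=+1, (2|29)=-1; (−1)^{4·0·14}·(+1)^0·(-1)^4 = +1.
v=11: a=11^1·(≡5), b=11^0·(≡9) mod 11; (5|11)=+1, (9|11)=+1; (−1)^{1·0·5}·(+1)^0·(+1)^1 = +1.
v=2: v_2(a)=-4, v_2(b)=0; units ≡ 3, 7 (mod 8); ε·ε+αω+βω = 1·1+-4·0+0·1 ≡ 1  ⇒  (a,b)_2 = -1.
v=13: a=13^1·(≡11), b=13^0·(≡1) mod 13; (11|13)=-1, (1|13)=+1; (−1)^{1·0·6}·(-1)^0·(+1)^1 = +1.
v=7: a=7^-2·(≡6), b=7^3·(≡5) mod 7; (6|7)=-1, (5|7)=-1; (−1)^{-2·3·3}·(-1)^3·(-1)^-2 = -1.
|Ram(-429, -105)| = 4, even; anisotropic at {2, 3, 7, ∞}.

[2, 3, 7, inf]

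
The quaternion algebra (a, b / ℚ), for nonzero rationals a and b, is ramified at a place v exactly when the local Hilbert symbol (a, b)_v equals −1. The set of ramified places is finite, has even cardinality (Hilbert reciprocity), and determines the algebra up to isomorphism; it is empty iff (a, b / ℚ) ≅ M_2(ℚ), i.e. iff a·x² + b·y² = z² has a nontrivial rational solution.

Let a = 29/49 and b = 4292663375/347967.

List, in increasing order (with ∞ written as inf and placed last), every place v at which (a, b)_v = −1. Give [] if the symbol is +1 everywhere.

(a, b) ≡ (29, 476905) mod (ℚ^×)²; places V = {2, 3, 5, 7, 11, 13, 23, 29, 41, ∞}.
(a,b)_41: α=0, u≡19; β=-2, v≡35 (mod 41); (19|41)=-1, (35|41)=-1; sign (−1)^0·-1^-2·-1^0 = +1.
(a,b)_2: α=0, β=0; u≡5, v≡1 (mod 8); ε(u)ε(v)=0·0, αω(v)=0·0, βω(u)=0·1; sum ≡ 0  ⇒  +1.
(a,b)_7: α=-2, u≡1; β=2, v≡1 (mod 7); (1|7)=+1, (1|7)=+1; sign (−1)^0·+1^2·+1^-2 = +1.
(a,b)_29: α=1, u≡16; β=1, v≡14 (mod 29); (16|29)=+1, (14|29)=-1; sign (−1)^0·+1^1·-1^1 = -1.
(a,b)_11: α=0, u≡8; β=1, v≡5 (mod 11); (8|11)=-1, (5|11)=+1; sign (−1)^0·-1^1·+1^0 = -1.
(a,b)_13: α=0, u≡12; β=3, v≡3 (mod 13); (12|13)=+1, (3|13)=+1; sign (−1)^0·+1^3·+1^0 = +1.
(a,b)_∞: sgn(29)=+, sgn(476905)=+, so +1.
(a,b)_5: α=0, u≡1; β=3, v≡1 (mod 5); (1|5)=+1, (1|5)=+1; sign (−1)^0·+1^3·+1^0 = +1.
(a,b)_3: α=0, u≡2; β=-2, v≡1 (mod 3); (2|3)=-1, (1|3)=+1; sign (−1)^0·-1^-2·+1^0 = +1.
(a,b)_23: α=0, u≡2; β=-1, v≡9 (mod 23); (2|23)=+1, (9|23)=+1; sign (−1)^0·+1^-1·+1^0 = +1.
Ram(29, 476905) = {11, 29}; no ℚ_11-point on the conic.

[11, 29]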